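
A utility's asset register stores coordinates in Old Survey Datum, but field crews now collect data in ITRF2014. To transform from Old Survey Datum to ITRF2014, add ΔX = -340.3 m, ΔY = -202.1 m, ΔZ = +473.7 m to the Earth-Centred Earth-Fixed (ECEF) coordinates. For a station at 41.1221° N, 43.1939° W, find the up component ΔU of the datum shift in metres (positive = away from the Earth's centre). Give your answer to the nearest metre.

At φ = 41.1221°, λ = -43.1939°: sin φ = 0.657666, cos φ = 0.753310, sin λ = -0.684469, cos λ = 0.729042.
ΔU = cos φ cos λ·ΔX + cos φ sin λ·ΔY + sin φ·ΔZ = (0.753310)(0.729042)(-340.3) + (0.753310)(-0.684469)(-202.1) + (0.657666)(473.7) = 228.85 m.

ΔU = 229 m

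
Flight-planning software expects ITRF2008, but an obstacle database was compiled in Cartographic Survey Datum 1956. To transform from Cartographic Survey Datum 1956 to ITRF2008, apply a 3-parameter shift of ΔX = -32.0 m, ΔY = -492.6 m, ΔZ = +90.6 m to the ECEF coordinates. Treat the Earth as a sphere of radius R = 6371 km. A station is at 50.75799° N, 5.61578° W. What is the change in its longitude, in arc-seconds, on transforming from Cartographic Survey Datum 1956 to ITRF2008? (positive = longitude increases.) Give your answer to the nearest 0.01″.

sin φ = 0.774481, cos φ = 0.632597, sin λ = -0.097857, cos λ = 0.995200.
East component: ΔE = −sin λ·ΔX + cos λ·ΔY = −(-0.097857)(-32.0) + (0.995200)(-492.6) = -493.37 m.
1° of latitude spans πR/180 = 111195 m; at latitude φ, 1° of longitude spans that × cos φ = 70341.6 m, so Δλ = -493.37 / 70341.6 × 3600 = -25.250″.

Δλ = -25.25″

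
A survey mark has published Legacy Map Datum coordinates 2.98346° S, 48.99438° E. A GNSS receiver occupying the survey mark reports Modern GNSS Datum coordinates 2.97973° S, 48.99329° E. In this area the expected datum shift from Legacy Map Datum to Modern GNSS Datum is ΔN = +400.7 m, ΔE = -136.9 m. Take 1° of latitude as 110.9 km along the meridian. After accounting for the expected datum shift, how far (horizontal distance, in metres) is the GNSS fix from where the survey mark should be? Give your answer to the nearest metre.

21 m

Observed coordinate differences: Δφ = +0.00373°, Δλ = -0.00109°.
Converting to metres (1° lat = 110900 m, cos φ = 0.998645): observed ΔN = 413.7 m, observed ΔE = -120.7 m.
Subtracting the expected shift leaves a residual of 413.7 − (400.7) = 13.0 m north and -120.7 − (-136.9) = 16.2 m east.
Residual distance = √(13.0² + 16.2²) = 20.7 m.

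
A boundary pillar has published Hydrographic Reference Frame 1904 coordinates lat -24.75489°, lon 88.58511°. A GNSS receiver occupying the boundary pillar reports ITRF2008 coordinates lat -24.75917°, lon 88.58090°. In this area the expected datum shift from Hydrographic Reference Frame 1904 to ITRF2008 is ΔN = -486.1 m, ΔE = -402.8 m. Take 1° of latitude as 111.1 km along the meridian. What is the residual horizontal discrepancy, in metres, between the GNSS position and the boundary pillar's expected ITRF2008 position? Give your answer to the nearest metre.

Observed coordinate differences: Δφ = -0.00428°, Δλ = -0.00421°.
Converting to metres (1° lat = 111100 m, cos φ = 0.908107): observed ΔN = -475.5 m, observed ΔE = -424.8 m.
Subtracting the expected shift leaves a residual of -475.5 − (-486.1) = 10.6 m north and -424.8 − (-402.8) = -22.0 m east.
Residual distance = √(10.6² + (-22.0)²) = 24.4 m.

24 m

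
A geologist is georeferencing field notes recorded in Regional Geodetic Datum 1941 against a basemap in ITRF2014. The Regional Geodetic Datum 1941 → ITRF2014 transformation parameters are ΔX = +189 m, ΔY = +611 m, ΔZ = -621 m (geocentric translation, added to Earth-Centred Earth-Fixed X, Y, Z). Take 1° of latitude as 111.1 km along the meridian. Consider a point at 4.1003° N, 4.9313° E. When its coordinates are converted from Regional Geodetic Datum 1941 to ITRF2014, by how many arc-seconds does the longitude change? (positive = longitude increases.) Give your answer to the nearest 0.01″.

sin φ = 0.071503, cos φ = 0.997440, sin λ = 0.085961, cos λ = 0.996298.
East component: ΔE = −sin λ·ΔX + cos λ·ΔY = −(0.085961)(189) + (0.996298)(611) = 592.49 m.
1° of latitude spans 111100 m; at latitude φ, 1° of longitude spans that × cos φ = 110815.6 m, so Δλ = 592.49 / 110815.6 × 3600 = 19.248″.

Δλ = 19.25″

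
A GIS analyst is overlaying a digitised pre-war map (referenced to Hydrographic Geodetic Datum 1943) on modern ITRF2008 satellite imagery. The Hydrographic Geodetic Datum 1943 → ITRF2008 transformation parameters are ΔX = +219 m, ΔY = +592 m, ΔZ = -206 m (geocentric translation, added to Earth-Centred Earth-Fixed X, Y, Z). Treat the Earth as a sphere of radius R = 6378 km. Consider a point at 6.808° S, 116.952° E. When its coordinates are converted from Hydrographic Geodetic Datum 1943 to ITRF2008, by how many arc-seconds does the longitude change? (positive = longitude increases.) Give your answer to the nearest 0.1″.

sin φ = -0.118543, cos φ = 0.992949, sin λ = 0.891387, cos λ = -0.453244.
East component: ΔE = −sin λ·ΔX + cos λ·ΔY = −(0.891387)(219) + (-0.453244)(592) = -463.53 m.
1° of latitude spans πR/180 = 111317 m; at latitude φ, 1° of longitude spans that × cos φ = 110532.2 m, so Δλ = -463.53 / 110532.2 × 3600 = -15.097″.

Δλ = -15.1″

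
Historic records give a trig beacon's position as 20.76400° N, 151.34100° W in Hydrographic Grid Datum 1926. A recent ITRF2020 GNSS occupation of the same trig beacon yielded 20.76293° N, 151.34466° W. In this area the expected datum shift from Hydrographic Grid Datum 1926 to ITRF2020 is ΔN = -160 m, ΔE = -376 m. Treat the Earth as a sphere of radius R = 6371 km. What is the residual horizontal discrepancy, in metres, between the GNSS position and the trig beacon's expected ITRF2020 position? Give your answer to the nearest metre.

Observed coordinate differences: Δφ = -0.00107°, Δλ = -0.00366°.
Converting to metres (1° lat = 111195 m, cos φ = 0.935049): observed ΔN = -119.0 m, observed ΔE = -380.5 m.
Subtracting the expected shift leaves a residual of -119.0 − (-160) = 41.0 m north and -380.5 − (-376) = -4.5 m east.
Residual distance = √(41.0² + (-4.5)²) = 41.3 m.

41 m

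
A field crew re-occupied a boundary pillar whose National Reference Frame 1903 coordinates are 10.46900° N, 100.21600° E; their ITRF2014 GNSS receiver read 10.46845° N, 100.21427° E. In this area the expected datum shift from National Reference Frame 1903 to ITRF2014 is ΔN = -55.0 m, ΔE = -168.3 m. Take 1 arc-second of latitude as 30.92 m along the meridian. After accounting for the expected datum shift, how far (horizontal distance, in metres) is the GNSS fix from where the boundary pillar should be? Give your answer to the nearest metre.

Observed coordinate differences: Δφ = -0.00055°, Δλ = -0.00173°.
Converting to metres (1° lat = 111312 m, cos φ = 0.983353): observed ΔN = -61.2 m, observed ΔE = -189.4 m.
Subtracting the expected shift leaves a residual of -61.2 − (-55.0) = -6.2 m north and -189.4 − (-168.3) = -21.1 m east.
Residual distance = √((-6.2)² + (-21.1)²) = 22.0 m.

22 m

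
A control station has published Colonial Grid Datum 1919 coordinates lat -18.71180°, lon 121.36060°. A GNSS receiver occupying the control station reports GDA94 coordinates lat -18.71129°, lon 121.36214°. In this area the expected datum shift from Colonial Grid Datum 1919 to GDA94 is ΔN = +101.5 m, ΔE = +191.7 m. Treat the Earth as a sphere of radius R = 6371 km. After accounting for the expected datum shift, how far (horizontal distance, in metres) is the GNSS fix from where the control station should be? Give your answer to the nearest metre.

54 m

Observed coordinate differences: Δφ = +0.00051°, Δλ = +0.00154°.
Converting to metres (1° lat = 111195 m, cos φ = 0.947144): observed ΔN = 56.7 m, observed ΔE = 162.2 m.
Subtracting the expected shift leaves a residual of 56.7 − (101.5) = -44.8 m north and 162.2 − (191.7) = -29.5 m east.
Residual distance = √((-44.8)² + (-29.5)²) = 53.6 m.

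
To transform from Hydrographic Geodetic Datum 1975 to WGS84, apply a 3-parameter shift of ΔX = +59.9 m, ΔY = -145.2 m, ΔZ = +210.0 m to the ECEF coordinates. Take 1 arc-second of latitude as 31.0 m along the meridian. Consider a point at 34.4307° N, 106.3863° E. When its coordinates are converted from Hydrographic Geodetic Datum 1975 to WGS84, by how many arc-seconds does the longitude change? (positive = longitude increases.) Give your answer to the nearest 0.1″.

sin φ = 0.565409, cos φ = 0.824811, sin λ = 0.959381, cos λ = -0.282112.
East component: ΔE = −sin λ·ΔX + cos λ·ΔY = −(0.959381)(59.9) + (-0.282112)(-145.2) = -16.50 m.
1° of latitude spans 3600 × 31.00 = 111600 m; at latitude φ, 1° of longitude spans that × cos φ = 92048.9 m, so Δλ = -16.50 / 92048.9 × 3600 = -0.645″.

Δλ = -0.6″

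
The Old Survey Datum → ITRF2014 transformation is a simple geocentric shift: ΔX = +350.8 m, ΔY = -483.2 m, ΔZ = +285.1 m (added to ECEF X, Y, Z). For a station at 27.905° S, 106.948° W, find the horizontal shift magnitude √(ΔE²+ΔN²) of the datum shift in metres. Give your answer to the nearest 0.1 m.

635.4 m

The local east axis at (φ, λ) is (−sin λ, cos λ, 0), so ΔE = −sin(-106.948°)·350.8 + cos(-106.948°)·(-483.2) = 476.42 m.
The local north axis is (−sin φ cos λ, −sin φ sin λ, cos φ), giving ΔN = -47.858 + 216.320 + 251.950 = 420.41 m.
Horizontal magnitude = √(ΔE² + ΔN²) = √(476.42² + 420.41²) = 635.39 m.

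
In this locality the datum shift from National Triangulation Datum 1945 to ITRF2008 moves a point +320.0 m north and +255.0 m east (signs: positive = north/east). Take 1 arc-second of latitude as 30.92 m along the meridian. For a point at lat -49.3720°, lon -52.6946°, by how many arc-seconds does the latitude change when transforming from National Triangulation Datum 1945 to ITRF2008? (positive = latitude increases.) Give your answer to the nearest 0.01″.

1″ of latitude = 30.92 m, so Δφ = 320.0 / 30.92 = 10.349″.

Δφ = 10.35″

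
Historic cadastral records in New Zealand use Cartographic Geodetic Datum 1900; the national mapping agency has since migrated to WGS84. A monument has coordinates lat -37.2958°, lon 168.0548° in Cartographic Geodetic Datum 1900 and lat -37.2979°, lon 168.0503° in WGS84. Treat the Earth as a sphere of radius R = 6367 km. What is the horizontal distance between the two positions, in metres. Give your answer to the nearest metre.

461 m

Δφ = -37.2979° − -37.2958° = -0.0021°; Δλ = 168.0503° − 168.0548° = -0.0045°.
1° along a meridian = πR/180 = 111125 m.
ΔN = Δφ × 111125 = -233.4 m; ΔE = Δλ × 111125 × cos(-37.2958°) = -0.0045 × 111125 × 0.795518 = -397.8 m.
Distance = √(ΔE² + ΔN²) = √((-397.8)² + (-233.4)²) = 461.2 m.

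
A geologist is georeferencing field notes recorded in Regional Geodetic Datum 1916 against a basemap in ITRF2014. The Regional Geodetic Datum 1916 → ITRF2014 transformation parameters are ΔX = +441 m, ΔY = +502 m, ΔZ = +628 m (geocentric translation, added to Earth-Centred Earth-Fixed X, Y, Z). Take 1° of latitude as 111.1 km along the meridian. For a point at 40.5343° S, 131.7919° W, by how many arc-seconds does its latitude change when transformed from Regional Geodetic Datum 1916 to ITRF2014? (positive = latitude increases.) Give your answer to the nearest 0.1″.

sin φ = -0.649903, cos φ = 0.760017, sin λ = -0.745570, cos λ = -0.666427.
North component: ΔN = −sin φ cos λ·ΔX − sin φ sin λ·ΔY + cos φ·ΔZ = −(-0.649903)(-0.666427)(441) − (-0.649903)(-0.745570)(502) + (0.760017)(628) = 43.04 m.
1° of latitude spans 111100 m, so Δφ = 43.04 / 111100 × 3600 = 1.395″.

Δφ = 1.4″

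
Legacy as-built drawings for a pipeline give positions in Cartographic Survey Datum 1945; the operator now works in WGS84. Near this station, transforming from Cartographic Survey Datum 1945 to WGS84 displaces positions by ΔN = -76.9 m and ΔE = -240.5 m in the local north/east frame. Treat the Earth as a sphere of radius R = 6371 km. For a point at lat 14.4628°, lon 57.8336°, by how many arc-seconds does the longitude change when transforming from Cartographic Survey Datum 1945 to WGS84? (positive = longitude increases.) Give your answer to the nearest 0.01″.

Δλ = -8.04″

At latitude 14.4628°, cos φ = 0.968310.
One radian of longitude at latitude φ spans R cos φ, so Δλ = ΔE / (R cos φ) = -240.5 / (6371000 × 0.968310) = -3.8985e-05 rad = -8.041″.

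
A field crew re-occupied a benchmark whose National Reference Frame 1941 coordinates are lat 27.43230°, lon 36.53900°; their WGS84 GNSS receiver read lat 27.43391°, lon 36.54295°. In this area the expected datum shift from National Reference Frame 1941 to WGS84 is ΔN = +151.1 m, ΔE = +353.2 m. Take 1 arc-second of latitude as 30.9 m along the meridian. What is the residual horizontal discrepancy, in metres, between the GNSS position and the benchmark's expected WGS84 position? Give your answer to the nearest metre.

46 m

Observed coordinate differences: Δφ = +0.00161°, Δλ = +0.00395°.
Converting to metres (1° lat = 111240 m, cos φ = 0.887556): observed ΔN = 179.1 m, observed ΔE = 390.0 m.
Subtracting the expected shift leaves a residual of 179.1 − (151.1) = 28.0 m north and 390.0 − (353.2) = 36.8 m east.
Residual distance = √(28.0² + 36.8²) = 46.2 m.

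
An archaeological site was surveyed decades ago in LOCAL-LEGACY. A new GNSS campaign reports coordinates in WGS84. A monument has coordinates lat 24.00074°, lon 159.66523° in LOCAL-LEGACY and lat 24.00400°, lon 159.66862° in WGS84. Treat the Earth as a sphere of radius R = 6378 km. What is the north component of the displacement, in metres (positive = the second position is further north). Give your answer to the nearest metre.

ΔN = 363 m

Δφ = 24.00400° − 24.00074° = +0.00326°; Δλ = 159.66862° − 159.66523° = +0.00339°.
1° along a meridian = πR/180 = 111317 m.
ΔN = Δφ × 111317 = 362.9 m; ΔE = Δλ × 111317 × cos(24.00074°) = +0.00339 × 111317 × 0.913540 = 344.7 m.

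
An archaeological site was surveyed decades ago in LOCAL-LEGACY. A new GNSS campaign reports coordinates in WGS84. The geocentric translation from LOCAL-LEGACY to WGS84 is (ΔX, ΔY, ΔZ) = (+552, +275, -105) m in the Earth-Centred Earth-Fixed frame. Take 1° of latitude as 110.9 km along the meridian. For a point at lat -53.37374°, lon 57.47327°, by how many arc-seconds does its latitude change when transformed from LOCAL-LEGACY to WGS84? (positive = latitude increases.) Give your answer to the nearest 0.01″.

Δφ = 11.74″

sin φ = -0.802544, cos φ = 0.596593, sin λ = 0.843141, cos λ = 0.537693.
North component: ΔN = −sin φ cos λ·ΔX − sin φ sin λ·ΔY + cos φ·ΔZ = −(-0.802544)(0.537693)(552) − (-0.802544)(0.843141)(275) + (0.596593)(-105) = 361.64 m.
1° of latitude spans 110900 m, so Δφ = 361.64 / 110900 × 3600 = 11.739″.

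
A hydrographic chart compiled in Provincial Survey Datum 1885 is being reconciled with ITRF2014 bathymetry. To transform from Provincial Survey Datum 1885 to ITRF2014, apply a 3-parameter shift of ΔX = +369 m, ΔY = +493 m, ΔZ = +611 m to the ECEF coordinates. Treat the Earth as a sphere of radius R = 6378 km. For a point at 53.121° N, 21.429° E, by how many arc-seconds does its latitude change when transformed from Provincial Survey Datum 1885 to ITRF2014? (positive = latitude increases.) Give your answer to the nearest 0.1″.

Δφ = -1.7″

sin φ = 0.799905, cos φ = 0.600127, sin λ = 0.365348, cos λ = 0.930871.
North component: ΔN = −sin φ cos λ·ΔX − sin φ sin λ·ΔY + cos φ·ΔZ = −(0.799905)(0.930871)(369) − (0.799905)(0.365348)(493) + (0.600127)(611) = -52.16 m.
1° of latitude spans πR/180 = 111317 m, so Δφ = -52.16 / 111317 × 3600 = -1.687″.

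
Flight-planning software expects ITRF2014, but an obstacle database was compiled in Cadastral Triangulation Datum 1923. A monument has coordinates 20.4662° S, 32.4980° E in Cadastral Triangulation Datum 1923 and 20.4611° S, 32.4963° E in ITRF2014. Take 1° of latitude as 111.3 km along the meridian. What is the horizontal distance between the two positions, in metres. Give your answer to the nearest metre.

595 m

Δφ = -20.4611° − -20.4662° = +0.0051°; Δλ = 32.4963° − 32.4980° = -0.0017°.
ΔN = Δφ × 111300 = 567.6 m; ΔE = Δλ × 111300 × cos(-20.4662°) = -0.0017 × 111300 × 0.936879 = -177.3 m.
Distance = √(ΔE² + ΔN²) = √((-177.3)² + 567.6²) = 594.7 m.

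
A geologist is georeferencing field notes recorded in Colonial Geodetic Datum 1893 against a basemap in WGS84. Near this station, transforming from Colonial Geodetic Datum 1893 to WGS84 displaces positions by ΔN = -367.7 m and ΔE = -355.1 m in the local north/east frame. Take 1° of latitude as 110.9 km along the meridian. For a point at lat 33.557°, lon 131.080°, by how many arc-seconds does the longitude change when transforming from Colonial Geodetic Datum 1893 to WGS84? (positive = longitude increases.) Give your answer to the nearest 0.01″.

At latitude 33.557°, cos φ = 0.833336.
1° of longitude at this latitude = 110.9 × cos φ = 92.42 km, so Δλ = -355.1 / 92417.0 = -0.0038424° = -13.833″.

Δλ = -13.83″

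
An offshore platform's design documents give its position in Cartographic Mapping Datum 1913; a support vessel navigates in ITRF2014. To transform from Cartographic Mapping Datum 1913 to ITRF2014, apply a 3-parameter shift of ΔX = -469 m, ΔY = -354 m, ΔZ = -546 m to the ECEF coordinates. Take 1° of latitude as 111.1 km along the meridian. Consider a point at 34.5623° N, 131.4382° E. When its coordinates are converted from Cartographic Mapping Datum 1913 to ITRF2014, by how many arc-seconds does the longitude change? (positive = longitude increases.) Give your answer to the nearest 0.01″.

sin φ = 0.567302, cos φ = 0.823510, sin λ = 0.749670, cos λ = -0.661812.
East component: ΔE = −sin λ·ΔX + cos λ·ΔY = −(0.749670)(-469) + (-0.661812)(-354) = 585.88 m.
1° of latitude spans 111100 m; at latitude φ, 1° of longitude spans that × cos φ = 91491.9 m, so Δλ = 585.88 / 91491.9 × 3600 = 23.053″.

Δλ = 23.05″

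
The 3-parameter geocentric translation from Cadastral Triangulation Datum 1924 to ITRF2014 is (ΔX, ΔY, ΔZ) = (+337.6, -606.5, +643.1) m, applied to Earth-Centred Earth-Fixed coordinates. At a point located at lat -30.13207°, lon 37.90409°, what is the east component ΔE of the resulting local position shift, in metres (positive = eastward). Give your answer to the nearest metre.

ΔE = -686 m

At φ = -30.13207°, λ = 37.90409°: sin φ = -0.501995, cos φ = 0.864871, sin λ = 0.614342, cos λ = 0.789040.
ΔE = −sin λ·ΔX + cos λ·ΔY = −(0.614342)·(337.6) + (0.789040)·(-606.5) = -685.95 m.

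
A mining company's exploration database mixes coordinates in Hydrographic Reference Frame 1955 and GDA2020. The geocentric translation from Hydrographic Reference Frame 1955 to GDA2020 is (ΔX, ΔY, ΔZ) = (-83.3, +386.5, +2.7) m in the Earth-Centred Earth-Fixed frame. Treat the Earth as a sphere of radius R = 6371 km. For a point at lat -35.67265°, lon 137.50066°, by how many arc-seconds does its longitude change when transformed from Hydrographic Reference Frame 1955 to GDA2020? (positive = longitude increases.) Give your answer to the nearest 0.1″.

sin φ = -0.583153, cos φ = 0.812362, sin λ = 0.675582, cos λ = -0.737285.
East component: ΔE = −sin λ·ΔX + cos λ·ΔY = −(0.675582)(-83.3) + (-0.737285)(386.5) = -228.68 m.
1° of latitude spans πR/180 = 111195 m; at latitude φ, 1° of longitude spans that × cos φ = 90330.5 m, so Δλ = -228.68 / 90330.5 × 3600 = -9.114″.

Δλ = -9.1″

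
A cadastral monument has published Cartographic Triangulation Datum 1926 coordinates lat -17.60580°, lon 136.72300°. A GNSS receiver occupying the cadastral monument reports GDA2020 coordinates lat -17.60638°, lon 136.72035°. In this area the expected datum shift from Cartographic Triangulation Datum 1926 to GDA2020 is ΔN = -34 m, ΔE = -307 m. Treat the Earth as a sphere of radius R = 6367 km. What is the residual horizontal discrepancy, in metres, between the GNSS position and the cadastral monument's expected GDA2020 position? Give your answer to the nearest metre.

Observed coordinate differences: Δφ = -0.00058°, Δλ = -0.00265°.
Converting to metres (1° lat = 111125 m, cos φ = 0.953160): observed ΔN = -64.5 m, observed ΔE = -280.7 m.
Subtracting the expected shift leaves a residual of -64.5 − (-34) = -30.5 m north and -280.7 − (-307) = 26.3 m east.
Residual distance = √((-30.5)² + 26.3²) = 40.2 m.

40 m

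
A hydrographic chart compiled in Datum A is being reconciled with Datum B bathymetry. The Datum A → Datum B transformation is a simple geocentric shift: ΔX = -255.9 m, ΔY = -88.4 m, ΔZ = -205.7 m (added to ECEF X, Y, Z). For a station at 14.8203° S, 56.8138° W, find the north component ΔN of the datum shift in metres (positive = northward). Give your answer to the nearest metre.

ΔN = -216 m

The local north axis is (−sin φ cos λ, −sin φ sin λ, cos φ), giving ΔN = -35.828 + 18.924 − 198.857 = -215.76 m.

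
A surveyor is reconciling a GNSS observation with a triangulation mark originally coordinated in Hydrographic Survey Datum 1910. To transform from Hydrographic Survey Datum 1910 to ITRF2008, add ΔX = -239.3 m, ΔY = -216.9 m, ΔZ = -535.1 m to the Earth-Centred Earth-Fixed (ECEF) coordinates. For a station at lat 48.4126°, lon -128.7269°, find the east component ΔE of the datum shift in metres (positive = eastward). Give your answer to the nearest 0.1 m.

ΔE = -51.0 m

The local east axis at (φ, λ) is (−sin λ, cos λ, 0), so ΔE = −sin(-128.7269°)·(-239.3) + cos(-128.7269°)·(-216.9) = -50.99 m.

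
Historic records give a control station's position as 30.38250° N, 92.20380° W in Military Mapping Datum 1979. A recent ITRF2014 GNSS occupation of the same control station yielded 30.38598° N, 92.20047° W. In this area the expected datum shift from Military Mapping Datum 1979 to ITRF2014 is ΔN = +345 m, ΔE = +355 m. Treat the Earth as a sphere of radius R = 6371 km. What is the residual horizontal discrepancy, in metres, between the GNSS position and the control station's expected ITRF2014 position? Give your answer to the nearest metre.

55 m

Observed coordinate differences: Δφ = +0.00348°, Δλ = +0.00333°.
Converting to metres (1° lat = 111195 m, cos φ = 0.862668): observed ΔN = 387.0 m, observed ΔE = 319.4 m.
Subtracting the expected shift leaves a residual of 387.0 − (345) = 42.0 m north and 319.4 − (355) = -35.6 m east.
Residual distance = √(42.0² + (-35.6)²) = 55.0 m.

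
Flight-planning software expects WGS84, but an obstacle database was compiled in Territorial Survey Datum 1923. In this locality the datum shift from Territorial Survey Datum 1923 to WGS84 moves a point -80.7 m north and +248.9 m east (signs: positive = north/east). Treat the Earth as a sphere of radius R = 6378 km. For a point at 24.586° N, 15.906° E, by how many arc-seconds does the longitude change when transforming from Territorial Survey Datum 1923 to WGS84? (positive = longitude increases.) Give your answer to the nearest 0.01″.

At latitude 24.586°, cos φ = 0.909338.
One radian of longitude at latitude φ spans R cos φ, so Δλ = ΔE / (R cos φ) = 248.9 / (6378000 × 0.909338) = 4.2916e-05 rad = 8.852″.

Δλ = 8.85″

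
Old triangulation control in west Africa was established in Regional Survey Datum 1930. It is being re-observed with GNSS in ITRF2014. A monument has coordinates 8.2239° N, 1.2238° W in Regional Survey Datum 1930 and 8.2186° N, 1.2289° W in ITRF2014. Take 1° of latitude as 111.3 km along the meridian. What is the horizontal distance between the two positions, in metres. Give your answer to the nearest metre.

815 m

Δφ = 8.2186° − 8.2239° = -0.0053°; Δλ = -1.2289° − -1.2238° = -0.0051°.
ΔN = Δφ × 111300 = -589.9 m; ΔE = Δλ × 111300 × cos(8.2239°) = -0.0051 × 111300 × 0.989717 = -561.8 m.
Distance = √(ΔE² + ΔN²) = √((-561.8)² + (-589.9)²) = 814.6 m.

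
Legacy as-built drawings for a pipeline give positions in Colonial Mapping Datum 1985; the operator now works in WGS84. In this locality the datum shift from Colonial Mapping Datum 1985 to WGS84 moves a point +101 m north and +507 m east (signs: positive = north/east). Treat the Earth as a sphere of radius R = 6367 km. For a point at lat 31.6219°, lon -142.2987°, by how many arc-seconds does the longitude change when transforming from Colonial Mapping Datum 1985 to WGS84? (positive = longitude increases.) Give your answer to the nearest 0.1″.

Δλ = 19.3″

At latitude 31.6219°, cos φ = 0.851527.
One radian of longitude at latitude φ spans R cos φ, so Δλ = ΔE / (R cos φ) = 507.0 / (6367000 × 0.851527) = 9.3514e-05 rad = 19.289″.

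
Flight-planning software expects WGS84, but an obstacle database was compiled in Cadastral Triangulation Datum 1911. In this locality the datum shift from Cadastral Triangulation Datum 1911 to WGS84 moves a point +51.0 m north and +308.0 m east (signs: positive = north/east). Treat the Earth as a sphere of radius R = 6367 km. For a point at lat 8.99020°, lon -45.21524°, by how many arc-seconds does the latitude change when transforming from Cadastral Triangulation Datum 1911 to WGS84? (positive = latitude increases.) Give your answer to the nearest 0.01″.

Δφ = 1.65″

On a sphere of radius R, 1 rad of latitude = R, so Δφ = ΔN / R = 51.0 / 6367000 = 8.0101e-06 rad = 1.652″.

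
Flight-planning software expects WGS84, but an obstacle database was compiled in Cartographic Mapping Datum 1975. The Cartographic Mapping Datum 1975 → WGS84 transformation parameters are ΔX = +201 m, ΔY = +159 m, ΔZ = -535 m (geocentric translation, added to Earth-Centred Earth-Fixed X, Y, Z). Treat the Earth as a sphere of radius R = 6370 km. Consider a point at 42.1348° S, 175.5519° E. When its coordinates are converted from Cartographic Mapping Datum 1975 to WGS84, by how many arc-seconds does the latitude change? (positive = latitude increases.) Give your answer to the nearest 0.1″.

Δφ = -16.9″

sin φ = -0.670877, cos φ = 0.741569, sin λ = 0.077556, cos λ = -0.996988.
North component: ΔN = −sin φ cos λ·ΔX − sin φ sin λ·ΔY + cos φ·ΔZ = −(-0.670877)(-0.996988)(201) − (-0.670877)(0.077556)(159) + (0.741569)(-535) = -522.91 m.
1° of latitude spans πR/180 = 111177 m, so Δφ = -522.91 / 111177 × 3600 = -16.932″.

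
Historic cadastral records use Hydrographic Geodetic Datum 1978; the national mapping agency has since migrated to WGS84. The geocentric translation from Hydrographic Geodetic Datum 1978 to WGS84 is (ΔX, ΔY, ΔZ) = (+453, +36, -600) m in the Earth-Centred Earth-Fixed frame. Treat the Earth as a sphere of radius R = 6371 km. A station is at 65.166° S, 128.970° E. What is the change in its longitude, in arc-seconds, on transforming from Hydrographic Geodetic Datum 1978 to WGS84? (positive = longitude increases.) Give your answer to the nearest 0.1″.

sin φ = -0.907528, cos φ = 0.419991, sin λ = 0.777475, cos λ = -0.628913.
East component: ΔE = −sin λ·ΔX + cos λ·ΔY = −(0.777475)(453) + (-0.628913)(36) = -374.84 m.
1° of latitude spans πR/180 = 111195 m; at latitude φ, 1° of longitude spans that × cos φ = 46700.8 m, so Δλ = -374.84 / 46700.8 × 3600 = -28.895″.

Δλ = -28.9″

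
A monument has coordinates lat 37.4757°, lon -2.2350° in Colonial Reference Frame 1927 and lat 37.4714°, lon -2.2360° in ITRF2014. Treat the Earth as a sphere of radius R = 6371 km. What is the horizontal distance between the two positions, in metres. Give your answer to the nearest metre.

486 m

Δφ = 37.4714° − 37.4757° = -0.0043°; Δλ = -2.2360° − -2.2350° = -0.0010°.
1° along a meridian = πR/180 = 111195 m.
ΔN = Δφ × 111195 = -478.1 m; ΔE = Δλ × 111195 × cos(37.4757°) = -0.0010 × 111195 × 0.793611 = -88.2 m.
Distance = √(ΔE² + ΔN²) = √((-88.2)² + (-478.1)²) = 486.2 m.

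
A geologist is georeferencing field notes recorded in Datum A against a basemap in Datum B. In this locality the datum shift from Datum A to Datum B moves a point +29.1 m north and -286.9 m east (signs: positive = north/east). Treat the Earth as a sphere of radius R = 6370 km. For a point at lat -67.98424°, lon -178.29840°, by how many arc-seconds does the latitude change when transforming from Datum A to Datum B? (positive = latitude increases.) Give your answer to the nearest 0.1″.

Δφ = 0.9″

On a sphere of radius R, 1 rad of latitude = R, so Δφ = ΔN / R = 29.1 / 6370000 = 4.5683e-06 rad = 0.942″.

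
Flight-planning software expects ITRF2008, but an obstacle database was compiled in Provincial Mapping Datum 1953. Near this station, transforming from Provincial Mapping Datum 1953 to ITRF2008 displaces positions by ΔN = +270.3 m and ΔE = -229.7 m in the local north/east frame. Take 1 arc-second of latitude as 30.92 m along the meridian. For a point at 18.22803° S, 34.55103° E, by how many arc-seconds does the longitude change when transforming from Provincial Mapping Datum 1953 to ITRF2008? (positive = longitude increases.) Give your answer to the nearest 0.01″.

At latitude -18.22803°, cos φ = 0.949819.
1″ of longitude at this latitude = 30.92 × cos φ = 29.3684 m, so Δλ = -229.7 / 29.3684 = -7.821″.

Δλ = -7.82″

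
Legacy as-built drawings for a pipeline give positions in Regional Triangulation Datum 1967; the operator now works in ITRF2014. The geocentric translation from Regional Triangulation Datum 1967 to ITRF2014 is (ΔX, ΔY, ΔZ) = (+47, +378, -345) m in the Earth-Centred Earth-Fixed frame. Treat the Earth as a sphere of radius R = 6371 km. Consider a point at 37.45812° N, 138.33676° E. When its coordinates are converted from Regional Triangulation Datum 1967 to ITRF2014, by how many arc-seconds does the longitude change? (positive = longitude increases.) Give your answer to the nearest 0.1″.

Δλ = -12.8″

sin φ = 0.608181, cos φ = 0.793798, sin λ = 0.664751, cos λ = -0.747065.
East component: ΔE = −sin λ·ΔX + cos λ·ΔY = −(0.664751)(47) + (-0.747065)(378) = -313.63 m.
1° of latitude spans πR/180 = 111195 m; at latitude φ, 1° of longitude spans that × cos φ = 88266.3 m, so Δλ = -313.63 / 88266.3 × 3600 = -12.792″.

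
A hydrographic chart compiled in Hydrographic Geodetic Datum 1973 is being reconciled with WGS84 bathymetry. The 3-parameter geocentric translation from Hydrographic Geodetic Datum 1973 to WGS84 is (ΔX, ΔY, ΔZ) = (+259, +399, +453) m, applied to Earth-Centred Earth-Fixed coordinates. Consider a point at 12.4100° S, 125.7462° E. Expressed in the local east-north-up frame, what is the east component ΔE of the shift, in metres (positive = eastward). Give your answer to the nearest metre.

ΔE = -443 m

At φ = -12.4100°, λ = 125.7462°: sin φ = -0.214906, cos φ = 0.976635, sin λ = 0.811613, cos λ = -0.584196.
ΔE = −sin λ·ΔX + cos λ·ΔY = −(0.811613)·(259) + (-0.584196)·(399) = -443.30 m.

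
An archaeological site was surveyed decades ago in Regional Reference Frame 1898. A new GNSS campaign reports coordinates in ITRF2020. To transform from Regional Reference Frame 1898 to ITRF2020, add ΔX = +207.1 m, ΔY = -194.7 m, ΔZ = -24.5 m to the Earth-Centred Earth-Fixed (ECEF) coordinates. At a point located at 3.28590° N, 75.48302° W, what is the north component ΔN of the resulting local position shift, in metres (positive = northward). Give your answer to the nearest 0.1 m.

At φ = 3.28590°, λ = -75.48302°: sin φ = 0.057318, cos φ = 0.998356, sin λ = -0.968073, cos λ = 0.250667.
ΔN = −sin φ cos λ·ΔX − sin φ sin λ·ΔY + cos φ·ΔZ = −(0.057318)(0.250667)(207.1) − (0.057318)(-0.968073)(-194.7) + (0.998356)(-24.5) = -38.24 m.

ΔN = -38.2 m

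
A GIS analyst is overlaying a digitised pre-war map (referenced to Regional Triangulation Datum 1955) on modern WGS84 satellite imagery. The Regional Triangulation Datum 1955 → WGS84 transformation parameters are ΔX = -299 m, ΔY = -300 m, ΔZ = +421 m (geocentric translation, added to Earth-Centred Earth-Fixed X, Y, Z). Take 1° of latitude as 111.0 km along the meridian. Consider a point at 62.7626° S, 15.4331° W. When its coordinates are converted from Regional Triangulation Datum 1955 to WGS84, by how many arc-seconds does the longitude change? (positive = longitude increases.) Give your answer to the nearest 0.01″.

Δλ = -26.13″

sin φ = -0.889118, cos φ = 0.457678, sin λ = -0.266113, cos λ = 0.963942.
East component: ΔE = −sin λ·ΔX + cos λ·ΔY = −(-0.266113)(-299) + (0.963942)(-300) = -368.75 m.
1° of latitude spans 111000 m; at latitude φ, 1° of longitude spans that × cos φ = 50802.3 m, so Δλ = -368.75 / 50802.3 × 3600 = -26.131″.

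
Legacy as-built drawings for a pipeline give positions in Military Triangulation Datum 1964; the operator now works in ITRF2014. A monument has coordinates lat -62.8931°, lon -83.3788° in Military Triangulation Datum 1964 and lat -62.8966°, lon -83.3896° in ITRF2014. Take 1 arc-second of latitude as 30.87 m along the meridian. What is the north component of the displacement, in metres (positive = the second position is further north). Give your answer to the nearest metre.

Δφ = -62.8966° − -62.8931° = -0.0035°; Δλ = -83.3896° − -83.3788° = -0.0108°.
1° of latitude = 3600 × 30.87 = 111132 m.
ΔN = Δφ × 111132 = -389.0 m; ΔE = Δλ × 111132 × cos(-62.8931°) = -0.0108 × 111132 × 0.455652 = -546.9 m.

ΔN = -389 m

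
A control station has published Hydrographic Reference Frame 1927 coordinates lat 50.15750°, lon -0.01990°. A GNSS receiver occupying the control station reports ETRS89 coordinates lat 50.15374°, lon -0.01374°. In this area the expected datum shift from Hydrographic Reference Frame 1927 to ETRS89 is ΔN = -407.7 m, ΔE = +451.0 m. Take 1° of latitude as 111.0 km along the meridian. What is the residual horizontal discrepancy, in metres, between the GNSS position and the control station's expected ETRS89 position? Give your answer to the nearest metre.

16 m

Observed coordinate differences: Δφ = -0.00376°, Δλ = +0.00616°.
Converting to metres (1° lat = 111000 m, cos φ = 0.640679): observed ΔN = -417.4 m, observed ΔE = 438.1 m.
Subtracting the expected shift leaves a residual of -417.4 − (-407.7) = -9.7 m north and 438.1 − (451.0) = -12.9 m east.
Residual distance = √((-9.7)² + (-12.9)²) = 16.1 m.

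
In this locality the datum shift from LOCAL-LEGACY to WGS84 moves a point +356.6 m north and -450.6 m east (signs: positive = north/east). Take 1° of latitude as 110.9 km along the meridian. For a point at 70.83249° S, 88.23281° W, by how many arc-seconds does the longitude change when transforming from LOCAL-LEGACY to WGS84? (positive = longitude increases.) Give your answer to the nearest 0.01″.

Δλ = -44.55″

At latitude -70.83249°, cos φ = 0.328331.
1° of longitude at this latitude = 110.9 × cos φ = 36.41 km, so Δλ = -450.6 / 36411.9 = -0.0123751° = -44.550″.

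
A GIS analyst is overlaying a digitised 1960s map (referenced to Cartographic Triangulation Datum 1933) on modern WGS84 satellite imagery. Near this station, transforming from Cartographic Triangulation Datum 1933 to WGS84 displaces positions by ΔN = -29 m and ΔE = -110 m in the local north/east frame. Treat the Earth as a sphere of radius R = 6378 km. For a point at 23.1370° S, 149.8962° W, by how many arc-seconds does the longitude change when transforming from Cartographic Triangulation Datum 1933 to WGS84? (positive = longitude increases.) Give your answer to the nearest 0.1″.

Δλ = -3.9″

At latitude -23.1370°, cos φ = 0.919568.
One radian of longitude at latitude φ spans R cos φ, so Δλ = ΔE / (R cos φ) = -110.0 / (6378000 × 0.919568) = -1.8755e-05 rad = -3.869″.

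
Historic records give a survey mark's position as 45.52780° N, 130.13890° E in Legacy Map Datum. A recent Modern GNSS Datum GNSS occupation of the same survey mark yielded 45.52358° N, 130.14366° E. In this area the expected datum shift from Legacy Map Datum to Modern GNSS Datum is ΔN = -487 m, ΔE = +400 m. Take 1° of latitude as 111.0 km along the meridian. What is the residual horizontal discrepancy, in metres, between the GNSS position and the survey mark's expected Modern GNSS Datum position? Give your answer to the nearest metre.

Observed coordinate differences: Δφ = -0.00422°, Δλ = +0.00476°.
Converting to metres (1° lat = 111000 m, cos φ = 0.700563): observed ΔN = -468.4 m, observed ΔE = 370.1 m.
Subtracting the expected shift leaves a residual of -468.4 − (-487) = 18.6 m north and 370.1 − (400) = -29.9 m east.
Residual distance = √(18.6² + (-29.9)²) = 35.2 m.

35 m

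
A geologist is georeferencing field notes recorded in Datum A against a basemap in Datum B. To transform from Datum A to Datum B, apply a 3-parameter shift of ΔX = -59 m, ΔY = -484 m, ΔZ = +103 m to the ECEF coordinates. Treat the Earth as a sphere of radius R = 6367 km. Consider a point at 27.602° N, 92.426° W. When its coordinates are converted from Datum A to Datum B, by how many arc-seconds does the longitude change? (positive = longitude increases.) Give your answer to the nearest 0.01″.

sin φ = 0.463327, cos φ = 0.886187, sin λ = -0.999104, cos λ = -0.042329.
East component: ΔE = −sin λ·ΔX + cos λ·ΔY = −(-0.999104)(-59) + (-0.042329)(-484) = -38.46 m.
1° of latitude spans πR/180 = 111125 m; at latitude φ, 1° of longitude spans that × cos φ = 98477.7 m, so Δλ = -38.46 / 98477.7 × 3600 = -1.406″.

Δλ = -1.41″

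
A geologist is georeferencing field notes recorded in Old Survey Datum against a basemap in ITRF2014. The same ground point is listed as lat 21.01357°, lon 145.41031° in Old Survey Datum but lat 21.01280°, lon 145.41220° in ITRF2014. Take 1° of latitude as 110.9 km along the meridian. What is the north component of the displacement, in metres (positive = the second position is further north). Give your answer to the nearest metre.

ΔN = -85 m

Δφ = 21.01280° − 21.01357° = -0.00077°; Δλ = 145.41220° − 145.41031° = +0.00189°.
ΔN = Δφ × 110900 = -85.4 m; ΔE = Δλ × 110900 × cos(21.01357°) = +0.00189 × 110900 × 0.933496 = 195.7 m.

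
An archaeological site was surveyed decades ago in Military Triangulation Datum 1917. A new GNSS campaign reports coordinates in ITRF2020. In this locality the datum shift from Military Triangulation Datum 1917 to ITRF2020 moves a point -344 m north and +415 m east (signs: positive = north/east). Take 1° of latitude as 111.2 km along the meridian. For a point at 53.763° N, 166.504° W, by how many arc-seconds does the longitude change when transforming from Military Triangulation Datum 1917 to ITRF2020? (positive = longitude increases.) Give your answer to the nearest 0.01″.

Δλ = 22.73″

At latitude 53.763°, cos φ = 0.591127.
1° of longitude at this latitude = 111.2 × cos φ = 65.73 km, so Δλ = 415.0 / 65733.3 = 0.0063134° = 22.728″.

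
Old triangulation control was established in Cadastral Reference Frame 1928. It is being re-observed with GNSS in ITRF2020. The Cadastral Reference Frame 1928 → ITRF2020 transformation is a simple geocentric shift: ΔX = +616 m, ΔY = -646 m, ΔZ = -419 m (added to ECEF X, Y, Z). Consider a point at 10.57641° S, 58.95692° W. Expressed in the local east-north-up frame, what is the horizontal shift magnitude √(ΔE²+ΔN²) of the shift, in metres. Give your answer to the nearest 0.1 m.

The local east axis at (φ, λ) is (−sin λ, cos λ, 0), so ΔE = −sin(-58.95692°)·616 + cos(-58.95692°)·(-646) = 194.65 m.
The local north axis is (−sin φ cos λ, −sin φ sin λ, cos φ), giving ΔN = 58.305 + 101.589 − 411.882 = -251.99 m.
Horizontal magnitude = √(ΔE² + ΔN²) = √(194.65² + (-251.99)²) = 318.41 m.

318.4 m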